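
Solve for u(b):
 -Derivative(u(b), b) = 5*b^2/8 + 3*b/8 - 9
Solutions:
 u(b) = C1 - 5*b^3/24 - 3*b^2/16 + 9*b


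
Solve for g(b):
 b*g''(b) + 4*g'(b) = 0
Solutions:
 g(b) = C1 + C2/b^3


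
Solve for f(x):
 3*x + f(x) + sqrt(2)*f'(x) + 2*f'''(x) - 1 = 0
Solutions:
 f(x) = C1*exp(x*(-2*2^(1/6)*3^(2/3)/(9 + 2*sqrt(3)*sqrt(sqrt(2) + 27/4))^(1/3) + 6^(1/3)*(9 + 2*sqrt(3)*sqrt(sqrt(2) + 27/4))^(1/3))/12)*sin(sqrt(3)*x*(6*2^(1/6)/(27 + 2*sqrt(27*sqrt(2) + 729/4))^(1/3) + 2^(1/3)*(27 + 2*sqrt(27*sqrt(2) + 729/4))^(1/3))/12) + C2*exp(x*(-2*2^(1/6)*3^(2/3)/(9 + 2*sqrt(3)*sqrt(sqrt(2) + 27/4))^(1/3) + 6^(1/3)*(9 + 2*sqrt(3)*sqrt(sqrt(2) + 27/4))^(1/3))/12)*cos(sqrt(3)*x*(6*2^(1/6)/(27 + 2*sqrt(27*sqrt(2) + 729/4))^(1/3) + 2^(1/3)*(27 + 2*sqrt(27*sqrt(2) + 729/4))^(1/3))/12) + C3*exp(-x*(-2*2^(1/6)*3^(2/3)/(9 + 2*sqrt(3)*sqrt(sqrt(2) + 27/4))^(1/3) + 6^(1/3)*(9 + 2*sqrt(3)*sqrt(sqrt(2) + 27/4))^(1/3))/6) - 3*x + 1 + 3*sqrt(2)


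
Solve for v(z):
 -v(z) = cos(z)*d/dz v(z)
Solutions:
 v(z) = C1*sqrt(sin(z) - 1)/sqrt(sin(z) + 1)


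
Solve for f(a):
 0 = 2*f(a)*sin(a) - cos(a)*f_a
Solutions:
 f(a) = C1/cos(a)^2


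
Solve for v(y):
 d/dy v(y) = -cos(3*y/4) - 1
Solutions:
 v(y) = C1 - y - 4*sin(3*y/4)/3


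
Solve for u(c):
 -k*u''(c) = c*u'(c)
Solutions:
 u(c) = C1 + C2*sqrt(k)*erf(sqrt(2)*c*sqrt(1/k)/2)


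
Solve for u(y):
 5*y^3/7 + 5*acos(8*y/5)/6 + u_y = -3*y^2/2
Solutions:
 u(y) = C1 - 5*y^4/28 - y^3/2 - 5*y*acos(8*y/5)/6 + 5*sqrt(25 - 64*y^2)/48


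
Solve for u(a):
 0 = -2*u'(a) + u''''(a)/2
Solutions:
 u(a) = C1 + C4*exp(2^(2/3)*a) + (C2*sin(2^(2/3)*sqrt(3)*a/2) + C3*cos(2^(2/3)*sqrt(3)*a/2))*exp(-2^(2/3)*a/2)


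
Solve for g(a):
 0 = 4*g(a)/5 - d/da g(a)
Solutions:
 g(a) = C1*exp(4*a/5)


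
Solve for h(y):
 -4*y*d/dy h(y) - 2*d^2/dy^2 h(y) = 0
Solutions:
 h(y) = C1 + C2*erf(y)


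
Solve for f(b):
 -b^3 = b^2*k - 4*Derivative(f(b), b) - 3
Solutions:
 f(b) = C1 + b^4/16 + b^3*k/12 - 3*b/4


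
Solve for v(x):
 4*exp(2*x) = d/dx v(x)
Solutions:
 v(x) = C1 + 2*exp(2*x)


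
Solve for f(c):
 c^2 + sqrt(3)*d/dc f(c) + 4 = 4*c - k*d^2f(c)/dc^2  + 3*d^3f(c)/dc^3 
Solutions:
 f(c) = C1 + C2*exp(c*(k - sqrt(k^2 + 12*sqrt(3)))/6) + C3*exp(c*(k + sqrt(k^2 + 12*sqrt(3)))/6) - sqrt(3)*c^3/9 + c^2*k/3 + 2*sqrt(3)*c^2/3 - 2*sqrt(3)*c*k^2/9 - 4*c*k/3 - 4*sqrt(3)*c/3 - 2*c


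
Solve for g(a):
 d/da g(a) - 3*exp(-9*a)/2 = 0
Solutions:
 g(a) = C1 - exp(-9*a)/6


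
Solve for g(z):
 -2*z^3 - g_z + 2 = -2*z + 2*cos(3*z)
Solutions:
 g(z) = C1 - z^4/2 + z^2 + 2*z - 2*sin(3*z)/3


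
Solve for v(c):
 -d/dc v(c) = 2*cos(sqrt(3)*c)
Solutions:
 v(c) = C1 - 2*sqrt(3)*sin(sqrt(3)*c)/3


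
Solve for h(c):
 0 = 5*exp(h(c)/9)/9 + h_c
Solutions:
 h(c) = 9*log(1/(C1 + 5*c)) + 36*log(3)


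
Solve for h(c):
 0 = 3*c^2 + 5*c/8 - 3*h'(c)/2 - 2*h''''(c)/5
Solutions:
 h(c) = C1 + C4*exp(-30^(1/3)*c/2) + 2*c^3/3 + 5*c^2/24 + (C2*sin(10^(1/3)*3^(5/6)*c/4) + C3*cos(10^(1/3)*3^(5/6)*c/4))*exp(30^(1/3)*c/4)


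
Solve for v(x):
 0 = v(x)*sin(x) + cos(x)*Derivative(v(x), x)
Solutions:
 v(x) = C1*cos(x)


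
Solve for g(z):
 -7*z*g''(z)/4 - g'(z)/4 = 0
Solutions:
 g(z) = C1 + C2*z^(6/7)


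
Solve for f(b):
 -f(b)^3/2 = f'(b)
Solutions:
 f(b) = -sqrt(-1/(C1 - b))
 f(b) = sqrt(-1/(C1 - b))


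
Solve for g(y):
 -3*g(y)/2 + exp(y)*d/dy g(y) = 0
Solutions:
 g(y) = C1*exp(-3*exp(-y)/2)


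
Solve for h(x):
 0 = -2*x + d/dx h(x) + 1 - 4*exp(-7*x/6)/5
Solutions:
 h(x) = C1 + x^2 - x - 24*exp(-7*x/6)/35


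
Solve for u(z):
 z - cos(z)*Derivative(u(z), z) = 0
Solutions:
 u(z) = C1 + Integral(z/cos(z), z)


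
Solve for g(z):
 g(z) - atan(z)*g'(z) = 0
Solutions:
 g(z) = C1*exp(Integral(1/atan(z), z))


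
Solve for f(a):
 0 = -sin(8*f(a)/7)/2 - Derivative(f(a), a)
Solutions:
 a/2 + 7*log(cos(8*f(a)/7) - 1)/16 - 7*log(cos(8*f(a)/7) + 1)/16 = C1


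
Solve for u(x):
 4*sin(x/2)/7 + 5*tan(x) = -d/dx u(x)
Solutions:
 u(x) = C1 + 5*log(cos(x)) + 8*cos(x/2)/7


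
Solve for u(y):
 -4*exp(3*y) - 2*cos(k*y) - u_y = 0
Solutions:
 u(y) = C1 - 4*exp(3*y)/3 - 2*sin(k*y)/k


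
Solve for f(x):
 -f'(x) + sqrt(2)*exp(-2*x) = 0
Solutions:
 f(x) = C1 - sqrt(2)*exp(-2*x)/2


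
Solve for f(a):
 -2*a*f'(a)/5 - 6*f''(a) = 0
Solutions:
 f(a) = C1 + C2*erf(sqrt(30)*a/30)


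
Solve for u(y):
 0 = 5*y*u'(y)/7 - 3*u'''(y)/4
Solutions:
 u(y) = C1 + Integral(C2*airyai(20^(1/3)*21^(2/3)*y/21) + C3*airybi(20^(1/3)*21^(2/3)*y/21), y)


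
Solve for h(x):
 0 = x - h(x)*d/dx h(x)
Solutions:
 h(x) = -sqrt(C1 + x^2)
 h(x) = sqrt(C1 + x^2)


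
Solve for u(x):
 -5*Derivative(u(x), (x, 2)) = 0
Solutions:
 u(x) = C1 + C2*x


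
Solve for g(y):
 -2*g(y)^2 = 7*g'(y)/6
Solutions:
 g(y) = 7/(C1 + 12*y)


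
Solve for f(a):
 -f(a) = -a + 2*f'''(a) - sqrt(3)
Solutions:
 f(a) = C3*exp(-2^(2/3)*a/2) + a + (C1*sin(2^(2/3)*sqrt(3)*a/4) + C2*cos(2^(2/3)*sqrt(3)*a/4))*exp(2^(2/3)*a/4) + sqrt(3)


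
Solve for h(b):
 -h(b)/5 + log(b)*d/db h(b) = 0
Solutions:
 h(b) = C1*exp(li(b)/5)


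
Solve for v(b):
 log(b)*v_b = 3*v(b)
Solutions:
 v(b) = C1*exp(3*li(b))


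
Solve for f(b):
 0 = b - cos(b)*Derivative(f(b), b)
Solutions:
 f(b) = C1 + Integral(b/cos(b), b)


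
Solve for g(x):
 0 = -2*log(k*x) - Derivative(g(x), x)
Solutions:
 g(x) = C1 - 2*x*log(k*x) + 2*x


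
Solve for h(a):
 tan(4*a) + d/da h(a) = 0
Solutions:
 h(a) = C1 + log(cos(4*a))/4


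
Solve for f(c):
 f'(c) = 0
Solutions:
 f(c) = C1


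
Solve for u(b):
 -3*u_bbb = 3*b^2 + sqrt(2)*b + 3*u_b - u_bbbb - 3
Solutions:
 u(b) = C1 + C2*exp(b*(-2^(2/3)*(sqrt(21) + 5)^(1/3)/4 - 2^(1/3)/(2*(sqrt(21) + 5)^(1/3)) + 1))*sin(2^(1/3)*sqrt(3)*b*(-2^(1/3)*(sqrt(21) + 5)^(1/3) + 2/(sqrt(21) + 5)^(1/3))/4) + C3*exp(b*(-2^(2/3)*(sqrt(21) + 5)^(1/3)/4 - 2^(1/3)/(2*(sqrt(21) + 5)^(1/3)) + 1))*cos(2^(1/3)*sqrt(3)*b*(-2^(1/3)*(sqrt(21) + 5)^(1/3) + 2/(sqrt(21) + 5)^(1/3))/4) + C4*exp(b*(2^(1/3)/(sqrt(21) + 5)^(1/3) + 1 + 2^(2/3)*(sqrt(21) + 5)^(1/3)/2)) - b^3/3 - sqrt(2)*b^2/6 + 3*b


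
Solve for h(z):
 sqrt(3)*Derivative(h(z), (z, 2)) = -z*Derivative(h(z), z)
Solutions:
 h(z) = C1 + C2*erf(sqrt(2)*3^(3/4)*z/6)


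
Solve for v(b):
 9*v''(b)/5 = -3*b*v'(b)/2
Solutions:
 v(b) = C1 + C2*erf(sqrt(15)*b/6)


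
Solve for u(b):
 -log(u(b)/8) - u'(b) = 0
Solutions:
 -Integral(1/(-log(_y) + 3*log(2)), (_y, u(b))) = C1 - b


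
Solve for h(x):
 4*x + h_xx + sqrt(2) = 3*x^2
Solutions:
 h(x) = C1 + C2*x + x^4/4 - 2*x^3/3 - sqrt(2)*x^2/2


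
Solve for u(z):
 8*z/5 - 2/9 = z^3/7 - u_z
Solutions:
 u(z) = C1 + z^4/28 - 4*z^2/5 + 2*z/9


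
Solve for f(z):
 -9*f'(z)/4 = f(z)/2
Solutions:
 f(z) = C1*exp(-2*z/9)


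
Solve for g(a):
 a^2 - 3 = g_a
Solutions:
 g(a) = C1 + a^3/3 - 3*a


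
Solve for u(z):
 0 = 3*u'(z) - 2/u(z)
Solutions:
 u(z) = -sqrt(C1 + 12*z)/3
 u(z) = sqrt(C1 + 12*z)/3


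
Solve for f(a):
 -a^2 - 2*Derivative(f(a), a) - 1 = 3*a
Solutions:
 f(a) = C1 - a^3/6 - 3*a^2/4 - a/2


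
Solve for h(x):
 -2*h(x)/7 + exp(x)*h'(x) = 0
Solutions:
 h(x) = C1*exp(-2*exp(-x)/7)


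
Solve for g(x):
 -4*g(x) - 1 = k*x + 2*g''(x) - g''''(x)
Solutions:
 g(x) = C1*exp(-x*sqrt(1 + sqrt(5))) + C2*exp(x*sqrt(1 + sqrt(5))) + C3*sin(x*sqrt(-1 + sqrt(5))) + C4*cos(x*sqrt(-1 + sqrt(5))) - k*x/4 - 1/4


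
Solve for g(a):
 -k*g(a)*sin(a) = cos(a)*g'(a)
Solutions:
 g(a) = C1*exp(k*log(cos(a)))


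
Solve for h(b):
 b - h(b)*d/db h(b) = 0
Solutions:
 h(b) = -sqrt(C1 + b^2)
 h(b) = sqrt(C1 + b^2)


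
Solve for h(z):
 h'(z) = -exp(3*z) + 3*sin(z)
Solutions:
 h(z) = C1 - exp(3*z)/3 - 3*cos(z)


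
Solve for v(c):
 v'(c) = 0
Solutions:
 v(c) = C1


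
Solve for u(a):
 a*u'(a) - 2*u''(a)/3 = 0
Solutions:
 u(a) = C1 + C2*erfi(sqrt(3)*a/2)


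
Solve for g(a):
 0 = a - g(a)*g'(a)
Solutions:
 g(a) = -sqrt(C1 + a^2)
 g(a) = sqrt(C1 + a^2)


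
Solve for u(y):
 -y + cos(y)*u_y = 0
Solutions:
 u(y) = C1 + Integral(y/cos(y), y)


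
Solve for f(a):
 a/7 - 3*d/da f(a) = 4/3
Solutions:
 f(a) = C1 + a^2/42 - 4*a/9


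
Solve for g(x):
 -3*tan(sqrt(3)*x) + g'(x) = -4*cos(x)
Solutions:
 g(x) = C1 - sqrt(3)*log(cos(sqrt(3)*x)) - 4*sin(x)


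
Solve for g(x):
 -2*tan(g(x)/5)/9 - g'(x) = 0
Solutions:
 g(x) = -5*asin(C1*exp(-2*x/45)) + 5*pi
 g(x) = 5*asin(C1*exp(-2*x/45))


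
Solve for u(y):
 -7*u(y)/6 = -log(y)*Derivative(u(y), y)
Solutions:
 u(y) = C1*exp(7*li(y)/6)


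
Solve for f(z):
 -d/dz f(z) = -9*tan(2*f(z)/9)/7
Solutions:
 f(z) = -9*asin(C1*exp(2*z/7))/2 + 9*pi/2
 f(z) = 9*asin(C1*exp(2*z/7))/2


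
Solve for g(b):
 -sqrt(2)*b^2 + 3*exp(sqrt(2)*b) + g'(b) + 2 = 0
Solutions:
 g(b) = C1 + sqrt(2)*b^3/3 - 2*b - 3*sqrt(2)*exp(sqrt(2)*b)/2


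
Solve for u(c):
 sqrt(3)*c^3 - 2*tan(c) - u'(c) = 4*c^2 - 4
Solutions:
 u(c) = C1 + sqrt(3)*c^4/4 - 4*c^3/3 + 4*c + 2*log(cos(c))


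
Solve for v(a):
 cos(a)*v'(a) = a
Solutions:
 v(a) = C1 + Integral(a/cos(a), a)


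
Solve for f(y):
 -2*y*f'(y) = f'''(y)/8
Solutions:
 f(y) = C1 + Integral(C2*airyai(-2*2^(1/3)*y) + C3*airybi(-2*2^(1/3)*y), y)


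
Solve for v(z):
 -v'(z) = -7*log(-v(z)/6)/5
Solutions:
 -5*Integral(1/(log(-_y) - log(6)), (_y, v(z)))/7 = C1 - z


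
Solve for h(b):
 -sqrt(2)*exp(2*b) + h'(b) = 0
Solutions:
 h(b) = C1 + sqrt(2)*exp(2*b)/2


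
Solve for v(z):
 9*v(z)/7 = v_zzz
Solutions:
 v(z) = C3*exp(21^(2/3)*z/7) + (C1*sin(3*3^(1/6)*7^(2/3)*z/14) + C2*cos(3*3^(1/6)*7^(2/3)*z/14))*exp(-21^(2/3)*z/14)


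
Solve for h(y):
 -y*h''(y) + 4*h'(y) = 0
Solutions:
 h(y) = C1 + C2*y^5


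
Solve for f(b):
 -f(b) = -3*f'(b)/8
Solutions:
 f(b) = C1*exp(8*b/3)


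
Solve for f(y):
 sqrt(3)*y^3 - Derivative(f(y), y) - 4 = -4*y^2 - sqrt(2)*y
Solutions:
 f(y) = C1 + sqrt(3)*y^4/4 + 4*y^3/3 + sqrt(2)*y^2/2 - 4*y


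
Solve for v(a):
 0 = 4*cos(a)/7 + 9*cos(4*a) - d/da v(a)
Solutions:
 v(a) = C1 + 4*sin(a)/7 + 9*sin(4*a)/4


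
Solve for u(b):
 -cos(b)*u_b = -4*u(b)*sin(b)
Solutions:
 u(b) = C1/cos(b)^4


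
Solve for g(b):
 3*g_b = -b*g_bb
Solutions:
 g(b) = C1 + C2/b^2


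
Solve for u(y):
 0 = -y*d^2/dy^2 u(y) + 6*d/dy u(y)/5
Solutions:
 u(y) = C1 + C2*y^(11/5)


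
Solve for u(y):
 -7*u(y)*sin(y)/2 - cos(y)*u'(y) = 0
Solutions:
 u(y) = C1*cos(y)^(7/2)


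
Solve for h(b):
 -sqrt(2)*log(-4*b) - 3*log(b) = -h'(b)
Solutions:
 h(b) = C1 + b*(sqrt(2) + 3)*log(b) + b*(-3 - sqrt(2) + 2*sqrt(2)*log(2) + sqrt(2)*I*pi)


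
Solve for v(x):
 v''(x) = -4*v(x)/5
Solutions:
 v(x) = C1*sin(2*sqrt(5)*x/5) + C2*cos(2*sqrt(5)*x/5)


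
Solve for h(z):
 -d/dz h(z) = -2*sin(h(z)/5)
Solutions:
 -2*z + 5*log(cos(h(z)/5) - 1)/2 - 5*log(cos(h(z)/5) + 1)/2 = C1


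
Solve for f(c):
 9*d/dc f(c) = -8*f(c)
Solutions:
 f(c) = C1*exp(-8*c/9)


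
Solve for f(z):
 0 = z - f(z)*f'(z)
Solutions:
 f(z) = -sqrt(C1 + z^2)
 f(z) = sqrt(C1 + z^2)


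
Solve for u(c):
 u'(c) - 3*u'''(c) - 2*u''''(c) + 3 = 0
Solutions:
 u(c) = C1 + C4*exp(c/2) - 3*c + (C2 + C3*c)*exp(-c)


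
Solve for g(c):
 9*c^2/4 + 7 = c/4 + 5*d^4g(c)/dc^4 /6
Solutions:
 g(c) = C1 + C2*c + C3*c^2 + C4*c^3 + 3*c^6/400 - c^5/400 + 7*c^4/20


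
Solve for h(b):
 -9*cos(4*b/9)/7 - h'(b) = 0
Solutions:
 h(b) = C1 - 81*sin(4*b/9)/28


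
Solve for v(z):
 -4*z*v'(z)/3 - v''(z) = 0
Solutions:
 v(z) = C1 + C2*erf(sqrt(6)*z/3)


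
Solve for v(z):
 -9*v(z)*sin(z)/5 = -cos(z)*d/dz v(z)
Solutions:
 v(z) = C1/cos(z)^(9/5)


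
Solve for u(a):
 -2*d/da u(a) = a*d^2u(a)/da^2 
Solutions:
 u(a) = C1 + C2/a


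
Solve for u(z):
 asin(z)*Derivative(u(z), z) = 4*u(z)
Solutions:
 u(z) = C1*exp(4*Integral(1/asin(z), z))


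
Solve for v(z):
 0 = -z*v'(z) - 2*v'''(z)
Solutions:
 v(z) = C1 + Integral(C2*airyai(-2^(2/3)*z/2) + C3*airybi(-2^(2/3)*z/2), z)


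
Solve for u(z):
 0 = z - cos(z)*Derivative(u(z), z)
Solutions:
 u(z) = C1 + Integral(z/cos(z), z)


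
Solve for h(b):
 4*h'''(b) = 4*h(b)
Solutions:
 h(b) = C3*exp(b) + (C1*sin(sqrt(3)*b/2) + C2*cos(sqrt(3)*b/2))*exp(-b/2)


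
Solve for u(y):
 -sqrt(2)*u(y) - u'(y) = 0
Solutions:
 u(y) = C1*exp(-sqrt(2)*y)


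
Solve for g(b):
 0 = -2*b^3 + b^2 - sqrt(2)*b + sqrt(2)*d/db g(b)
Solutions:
 g(b) = C1 + sqrt(2)*b^4/4 - sqrt(2)*b^3/6 + b^2/2


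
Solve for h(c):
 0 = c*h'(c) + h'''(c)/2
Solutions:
 h(c) = C1 + Integral(C2*airyai(-2^(1/3)*c) + C3*airybi(-2^(1/3)*c), c)


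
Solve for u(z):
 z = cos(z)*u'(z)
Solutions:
 u(z) = C1 + Integral(z/cos(z), z)


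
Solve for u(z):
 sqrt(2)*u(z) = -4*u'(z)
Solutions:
 u(z) = C1*exp(-sqrt(2)*z/4)


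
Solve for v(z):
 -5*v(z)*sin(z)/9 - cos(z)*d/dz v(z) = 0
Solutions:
 v(z) = C1*cos(z)^(5/9)


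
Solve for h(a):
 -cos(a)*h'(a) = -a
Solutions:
 h(a) = C1 + Integral(a/cos(a), a)


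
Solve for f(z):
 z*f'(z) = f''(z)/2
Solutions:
 f(z) = C1 + C2*erfi(z)


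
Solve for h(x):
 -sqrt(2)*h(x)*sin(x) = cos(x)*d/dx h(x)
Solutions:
 h(x) = C1*cos(x)^(sqrt(2))


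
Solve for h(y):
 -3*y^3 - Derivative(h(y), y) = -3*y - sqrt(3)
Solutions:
 h(y) = C1 - 3*y^4/4 + 3*y^2/2 + sqrt(3)*y


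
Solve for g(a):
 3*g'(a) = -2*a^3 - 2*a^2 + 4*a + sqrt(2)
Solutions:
 g(a) = C1 - a^4/6 - 2*a^3/9 + 2*a^2/3 + sqrt(2)*a/3


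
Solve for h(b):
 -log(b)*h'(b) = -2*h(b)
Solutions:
 h(b) = C1*exp(2*li(b))


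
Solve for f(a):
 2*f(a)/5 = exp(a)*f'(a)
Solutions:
 f(a) = C1*exp(-2*exp(-a)/5)


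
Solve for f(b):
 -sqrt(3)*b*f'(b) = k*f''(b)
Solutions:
 f(b) = C1 + C2*sqrt(k)*erf(sqrt(2)*3^(1/4)*b*sqrt(1/k)/2)


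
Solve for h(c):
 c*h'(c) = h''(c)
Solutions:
 h(c) = C1 + C2*erfi(sqrt(2)*c/2)


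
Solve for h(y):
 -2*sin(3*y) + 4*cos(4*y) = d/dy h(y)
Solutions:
 h(y) = C1 + sin(4*y) + 2*cos(3*y)/3


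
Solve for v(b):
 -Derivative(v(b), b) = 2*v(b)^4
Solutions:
 v(b) = (-3^(2/3) - 3*3^(1/6)*I)*(1/(C1 + 2*b))^(1/3)/6
 v(b) = (-3^(2/3) + 3*3^(1/6)*I)*(1/(C1 + 2*b))^(1/3)/6
 v(b) = (1/(C1 + 6*b))^(1/3)


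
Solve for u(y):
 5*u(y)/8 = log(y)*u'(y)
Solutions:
 u(y) = C1*exp(5*li(y)/8)


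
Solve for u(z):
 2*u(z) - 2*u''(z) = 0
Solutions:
 u(z) = C1*exp(-z) + C2*exp(z)


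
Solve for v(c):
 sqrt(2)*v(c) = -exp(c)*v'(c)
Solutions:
 v(c) = C1*exp(sqrt(2)*exp(-c))


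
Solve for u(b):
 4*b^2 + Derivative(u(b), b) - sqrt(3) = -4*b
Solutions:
 u(b) = C1 - 4*b^3/3 - 2*b^2 + sqrt(3)*b


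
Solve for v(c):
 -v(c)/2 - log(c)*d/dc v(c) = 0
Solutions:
 v(c) = C1*exp(-li(c)/2)


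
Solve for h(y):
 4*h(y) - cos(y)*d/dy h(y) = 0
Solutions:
 h(y) = C1*(sin(y)^2 + 2*sin(y) + 1)/(sin(y)^2 - 2*sin(y) + 1)


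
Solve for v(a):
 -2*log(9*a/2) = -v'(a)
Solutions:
 v(a) = C1 + 2*a*log(a) - 2*a + a*log(81/4)


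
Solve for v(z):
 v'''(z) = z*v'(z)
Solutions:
 v(z) = C1 + Integral(C2*airyai(z) + C3*airybi(z), z)


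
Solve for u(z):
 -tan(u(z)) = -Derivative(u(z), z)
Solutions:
 u(z) = pi - asin(C1*exp(z))
 u(z) = asin(C1*exp(z))


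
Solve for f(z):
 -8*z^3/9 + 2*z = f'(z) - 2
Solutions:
 f(z) = C1 - 2*z^4/9 + z^2 + 2*z


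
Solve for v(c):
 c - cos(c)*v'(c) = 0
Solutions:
 v(c) = C1 + Integral(c/cos(c), c)


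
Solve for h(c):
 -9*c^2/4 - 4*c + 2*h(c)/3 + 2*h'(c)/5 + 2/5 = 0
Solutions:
 h(c) = C1*exp(-5*c/3) + 27*c^2/8 + 39*c/20 - 177/100


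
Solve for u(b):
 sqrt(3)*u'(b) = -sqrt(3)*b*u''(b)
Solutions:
 u(b) = C1 + C2*log(b)


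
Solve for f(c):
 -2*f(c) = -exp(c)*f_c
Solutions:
 f(c) = C1*exp(-2*exp(-c))


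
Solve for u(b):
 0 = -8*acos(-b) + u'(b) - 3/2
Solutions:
 u(b) = C1 + 8*b*acos(-b) + 3*b/2 + 8*sqrt(1 - b^2)


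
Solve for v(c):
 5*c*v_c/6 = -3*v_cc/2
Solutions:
 v(c) = C1 + C2*erf(sqrt(10)*c/6)


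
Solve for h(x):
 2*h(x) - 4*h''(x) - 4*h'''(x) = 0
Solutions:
 h(x) = C1*exp(-x*(2*2^(2/3)/(3*sqrt(57) + 23)^(1/3) + 4 + 2^(1/3)*(3*sqrt(57) + 23)^(1/3))/12)*sin(2^(1/3)*sqrt(3)*x*(-(3*sqrt(57) + 23)^(1/3) + 2*2^(1/3)/(3*sqrt(57) + 23)^(1/3))/12) + C2*exp(-x*(2*2^(2/3)/(3*sqrt(57) + 23)^(1/3) + 4 + 2^(1/3)*(3*sqrt(57) + 23)^(1/3))/12)*cos(2^(1/3)*sqrt(3)*x*(-(3*sqrt(57) + 23)^(1/3) + 2*2^(1/3)/(3*sqrt(57) + 23)^(1/3))/12) + C3*exp(x*(-2 + 2*2^(2/3)/(3*sqrt(57) + 23)^(1/3) + 2^(1/3)*(3*sqrt(57) + 23)^(1/3))/6)


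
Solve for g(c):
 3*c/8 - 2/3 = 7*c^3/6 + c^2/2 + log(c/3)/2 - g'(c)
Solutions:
 g(c) = C1 + 7*c^4/24 + c^3/6 - 3*c^2/16 + c*log(c)/2 - c*log(3)/2 + c/6


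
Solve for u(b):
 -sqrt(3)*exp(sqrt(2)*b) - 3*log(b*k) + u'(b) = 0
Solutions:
 u(b) = C1 + 3*b*log(b*k) - 3*b + sqrt(6)*exp(sqrt(2)*b)/2


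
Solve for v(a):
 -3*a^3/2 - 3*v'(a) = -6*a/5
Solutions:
 v(a) = C1 - a^4/8 + a^2/5


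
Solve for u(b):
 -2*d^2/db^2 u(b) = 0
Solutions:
 u(b) = C1 + C2*b


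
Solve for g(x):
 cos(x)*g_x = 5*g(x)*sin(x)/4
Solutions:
 g(x) = C1/cos(x)^(5/4)


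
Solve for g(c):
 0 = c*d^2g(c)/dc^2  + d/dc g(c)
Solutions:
 g(c) = C1 + C2*log(c)


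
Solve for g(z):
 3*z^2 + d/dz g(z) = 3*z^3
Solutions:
 g(z) = C1 + 3*z^4/4 - z^3


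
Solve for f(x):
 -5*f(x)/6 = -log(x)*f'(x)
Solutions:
 f(x) = C1*exp(5*li(x)/6)


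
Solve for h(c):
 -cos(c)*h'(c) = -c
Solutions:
 h(c) = C1 + Integral(c/cos(c), c)


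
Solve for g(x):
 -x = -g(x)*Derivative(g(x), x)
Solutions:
 g(x) = -sqrt(C1 + x^2)
 g(x) = sqrt(C1 + x^2)


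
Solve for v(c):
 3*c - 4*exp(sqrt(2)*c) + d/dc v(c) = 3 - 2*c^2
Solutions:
 v(c) = C1 - 2*c^3/3 - 3*c^2/2 + 3*c + 2*sqrt(2)*exp(sqrt(2)*c)


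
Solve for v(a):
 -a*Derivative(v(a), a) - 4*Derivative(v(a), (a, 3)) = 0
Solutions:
 v(a) = C1 + Integral(C2*airyai(-2^(1/3)*a/2) + C3*airybi(-2^(1/3)*a/2), a)


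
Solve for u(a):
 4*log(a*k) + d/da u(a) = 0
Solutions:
 u(a) = C1 - 4*a*log(a*k) + 4*a


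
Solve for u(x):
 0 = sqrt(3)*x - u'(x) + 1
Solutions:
 u(x) = C1 + sqrt(3)*x^2/2 + x


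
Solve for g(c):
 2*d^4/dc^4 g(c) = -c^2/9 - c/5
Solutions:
 g(c) = C1 + C2*c + C3*c^2 + C4*c^3 - c^6/6480 - c^5/1200


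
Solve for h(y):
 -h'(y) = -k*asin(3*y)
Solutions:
 h(y) = C1 + k*(y*asin(3*y) + sqrt(1 - 9*y^2)/3)


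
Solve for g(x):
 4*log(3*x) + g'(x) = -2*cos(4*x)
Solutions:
 g(x) = C1 - 4*x*log(x) - 4*x*log(3) + 4*x - sin(4*x)/2


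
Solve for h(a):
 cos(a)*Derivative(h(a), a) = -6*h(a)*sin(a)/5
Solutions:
 h(a) = C1*cos(a)^(6/5)


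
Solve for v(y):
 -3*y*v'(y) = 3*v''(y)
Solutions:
 v(y) = C1 + C2*erf(sqrt(2)*y/2)


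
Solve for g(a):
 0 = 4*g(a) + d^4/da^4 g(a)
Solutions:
 g(a) = (C1*sin(a) + C2*cos(a))*exp(-a) + (C3*sin(a) + C4*cos(a))*exp(a)


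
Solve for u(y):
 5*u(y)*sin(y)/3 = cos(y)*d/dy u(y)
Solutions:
 u(y) = C1/cos(y)^(5/3)


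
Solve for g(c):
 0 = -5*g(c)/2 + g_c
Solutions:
 g(c) = C1*exp(5*c/2)


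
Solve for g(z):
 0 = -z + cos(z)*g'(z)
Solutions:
 g(z) = C1 + Integral(z/cos(z), z)


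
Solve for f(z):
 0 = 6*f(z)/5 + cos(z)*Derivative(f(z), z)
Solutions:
 f(z) = C1*(sin(z) - 1)^(3/5)/(sin(z) + 1)^(3/5)


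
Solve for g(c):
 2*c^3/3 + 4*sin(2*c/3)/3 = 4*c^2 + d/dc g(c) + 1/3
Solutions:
 g(c) = C1 + c^4/6 - 4*c^3/3 - c/3 - 2*cos(2*c/3)


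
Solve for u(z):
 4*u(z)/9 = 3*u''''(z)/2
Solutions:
 u(z) = C1*exp(-2^(3/4)*3^(1/4)*z/3) + C2*exp(2^(3/4)*3^(1/4)*z/3) + C3*sin(2^(3/4)*3^(1/4)*z/3) + C4*cos(2^(3/4)*3^(1/4)*z/3)


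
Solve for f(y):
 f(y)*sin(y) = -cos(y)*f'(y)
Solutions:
 f(y) = C1*cos(y)


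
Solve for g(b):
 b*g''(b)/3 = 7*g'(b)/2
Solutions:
 g(b) = C1 + C2*b^(23/2)


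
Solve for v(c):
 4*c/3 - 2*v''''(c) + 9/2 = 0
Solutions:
 v(c) = C1 + C2*c + C3*c^2 + C4*c^3 + c^5/180 + 3*c^4/32


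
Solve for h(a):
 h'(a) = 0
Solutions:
 h(a) = C1


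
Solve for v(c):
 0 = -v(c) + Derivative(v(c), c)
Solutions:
 v(c) = C1*exp(c)


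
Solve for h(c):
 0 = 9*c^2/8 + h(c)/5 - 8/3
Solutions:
 h(c) = 40/3 - 45*c^2/8


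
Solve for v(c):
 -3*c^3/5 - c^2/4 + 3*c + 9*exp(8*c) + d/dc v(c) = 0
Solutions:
 v(c) = C1 + 3*c^4/20 + c^3/12 - 3*c^2/2 - 9*exp(8*c)/8


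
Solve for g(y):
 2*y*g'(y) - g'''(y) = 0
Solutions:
 g(y) = C1 + Integral(C2*airyai(2^(1/3)*y) + C3*airybi(2^(1/3)*y), y)


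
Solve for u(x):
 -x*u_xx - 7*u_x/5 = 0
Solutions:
 u(x) = C1 + C2/x^(2/5)


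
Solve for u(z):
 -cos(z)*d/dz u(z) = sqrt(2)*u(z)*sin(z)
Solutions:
 u(z) = C1*cos(z)^(sqrt(2))


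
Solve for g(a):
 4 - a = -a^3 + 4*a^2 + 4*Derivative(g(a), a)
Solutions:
 g(a) = C1 + a^4/16 - a^3/3 - a^2/8 + a


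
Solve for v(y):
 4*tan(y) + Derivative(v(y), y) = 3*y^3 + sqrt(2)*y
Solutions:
 v(y) = C1 + 3*y^4/4 + sqrt(2)*y^2/2 + 4*log(cos(y))


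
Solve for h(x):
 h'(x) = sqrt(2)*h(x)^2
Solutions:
 h(x) = -1/(C1 + sqrt(2)*x)


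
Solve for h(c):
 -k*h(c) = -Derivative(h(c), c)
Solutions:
 h(c) = C1*exp(c*k)


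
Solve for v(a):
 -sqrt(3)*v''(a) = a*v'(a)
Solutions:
 v(a) = C1 + C2*erf(sqrt(2)*3^(3/4)*a/6)


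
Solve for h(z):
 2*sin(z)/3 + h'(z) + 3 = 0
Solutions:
 h(z) = C1 - 3*z + 2*cos(z)/3


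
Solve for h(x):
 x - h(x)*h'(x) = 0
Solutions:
 h(x) = -sqrt(C1 + x^2)
 h(x) = sqrt(C1 + x^2)


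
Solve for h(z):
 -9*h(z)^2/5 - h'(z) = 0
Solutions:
 h(z) = 5/(C1 + 9*z)


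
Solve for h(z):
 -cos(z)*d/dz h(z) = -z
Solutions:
 h(z) = C1 + Integral(z/cos(z), z)


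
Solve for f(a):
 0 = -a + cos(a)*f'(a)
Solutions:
 f(a) = C1 + Integral(a/cos(a), a)


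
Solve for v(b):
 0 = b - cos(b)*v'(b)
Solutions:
 v(b) = C1 + Integral(b/cos(b), b)


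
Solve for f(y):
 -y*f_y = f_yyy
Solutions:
 f(y) = C1 + Integral(C2*airyai(-y) + C3*airybi(-y), y)


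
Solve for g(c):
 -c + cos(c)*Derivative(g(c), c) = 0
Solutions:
 g(c) = C1 + Integral(c/cos(c), c)


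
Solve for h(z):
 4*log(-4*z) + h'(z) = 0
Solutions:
 h(z) = C1 - 4*z*log(-z) + 4*z*(1 - 2*log(2))


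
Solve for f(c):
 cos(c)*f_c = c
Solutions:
 f(c) = C1 + Integral(c/cos(c), c)


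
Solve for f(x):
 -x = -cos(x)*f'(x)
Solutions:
 f(x) = C1 + Integral(x/cos(x), x)


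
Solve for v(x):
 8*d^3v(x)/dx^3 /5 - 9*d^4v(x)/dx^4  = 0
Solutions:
 v(x) = C1 + C2*x + C3*x^2 + C4*exp(8*x/45)


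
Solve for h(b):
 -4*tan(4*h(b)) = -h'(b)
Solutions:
 h(b) = -asin(C1*exp(16*b))/4 + pi/4
 h(b) = asin(C1*exp(16*b))/4


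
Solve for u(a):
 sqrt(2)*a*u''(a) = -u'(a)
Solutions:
 u(a) = C1 + C2*a^(1 - sqrt(2)/2)


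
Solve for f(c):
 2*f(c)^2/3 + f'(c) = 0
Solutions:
 f(c) = 3/(C1 + 2*c)


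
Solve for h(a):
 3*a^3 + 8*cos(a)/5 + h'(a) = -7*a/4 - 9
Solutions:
 h(a) = C1 - 3*a^4/4 - 7*a^2/8 - 9*a - 8*sin(a)/5


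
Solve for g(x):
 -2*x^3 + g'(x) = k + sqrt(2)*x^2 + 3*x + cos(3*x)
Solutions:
 g(x) = C1 + k*x + x^4/2 + sqrt(2)*x^3/3 + 3*x^2/2 + sin(3*x)/3


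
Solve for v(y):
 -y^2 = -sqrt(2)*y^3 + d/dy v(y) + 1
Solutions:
 v(y) = C1 + sqrt(2)*y^4/4 - y^3/3 - y


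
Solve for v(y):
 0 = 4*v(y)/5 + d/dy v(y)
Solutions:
 v(y) = C1*exp(-4*y/5)


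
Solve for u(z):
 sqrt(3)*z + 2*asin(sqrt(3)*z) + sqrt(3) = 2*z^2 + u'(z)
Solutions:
 u(z) = C1 - 2*z^3/3 + sqrt(3)*z^2/2 + 2*z*asin(sqrt(3)*z) + sqrt(3)*z + 2*sqrt(3)*sqrt(1 - 3*z^2)/3


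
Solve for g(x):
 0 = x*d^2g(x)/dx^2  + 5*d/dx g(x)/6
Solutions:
 g(x) = C1 + C2*x^(1/6)


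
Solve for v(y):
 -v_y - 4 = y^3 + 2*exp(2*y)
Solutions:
 v(y) = C1 - y^4/4 - 4*y - exp(2*y)


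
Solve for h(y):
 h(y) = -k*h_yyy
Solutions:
 h(y) = C1*exp(y*(-1/k)^(1/3)) + C2*exp(y*(-1/k)^(1/3)*(-1 + sqrt(3)*I)/2) + C3*exp(-y*(-1/k)^(1/3)*(1 + sqrt(3)*I)/2)


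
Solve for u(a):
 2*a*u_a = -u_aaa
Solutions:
 u(a) = C1 + Integral(C2*airyai(-2^(1/3)*a) + C3*airybi(-2^(1/3)*a), a)


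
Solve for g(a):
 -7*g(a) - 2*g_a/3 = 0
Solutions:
 g(a) = C1*exp(-21*a/2)


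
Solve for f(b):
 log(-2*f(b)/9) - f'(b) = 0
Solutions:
 -Integral(1/(log(-_y) - 2*log(3) + log(2)), (_y, f(b))) = C1 - b


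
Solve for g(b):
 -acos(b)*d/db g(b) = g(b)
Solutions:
 g(b) = C1*exp(-Integral(1/acos(b), b))


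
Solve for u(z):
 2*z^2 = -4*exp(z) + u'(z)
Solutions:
 u(z) = C1 + 2*z^3/3 + 4*exp(z)


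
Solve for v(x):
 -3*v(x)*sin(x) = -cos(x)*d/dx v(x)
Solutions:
 v(x) = C1/cos(x)^3


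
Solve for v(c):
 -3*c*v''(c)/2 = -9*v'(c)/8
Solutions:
 v(c) = C1 + C2*c^(7/4)


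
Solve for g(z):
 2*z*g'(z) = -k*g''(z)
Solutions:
 g(z) = C1 + C2*sqrt(k)*erf(z*sqrt(1/k))


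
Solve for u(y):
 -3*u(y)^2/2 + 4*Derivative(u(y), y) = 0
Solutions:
 u(y) = -8/(C1 + 3*y)


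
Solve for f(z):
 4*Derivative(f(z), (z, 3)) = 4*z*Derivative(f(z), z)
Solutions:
 f(z) = C1 + Integral(C2*airyai(z) + C3*airybi(z), z)


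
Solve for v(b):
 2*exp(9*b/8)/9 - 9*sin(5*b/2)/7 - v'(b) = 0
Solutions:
 v(b) = C1 + 16*exp(9*b/8)/81 + 18*cos(5*b/2)/35


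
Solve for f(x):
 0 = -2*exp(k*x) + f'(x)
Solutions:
 f(x) = C1 + 2*exp(k*x)/k


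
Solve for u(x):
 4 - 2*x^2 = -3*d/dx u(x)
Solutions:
 u(x) = C1 + 2*x^3/9 - 4*x/3


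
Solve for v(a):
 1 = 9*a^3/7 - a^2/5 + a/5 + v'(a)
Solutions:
 v(a) = C1 - 9*a^4/28 + a^3/15 - a^2/10 + a


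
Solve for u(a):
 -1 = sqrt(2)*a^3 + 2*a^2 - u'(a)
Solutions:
 u(a) = C1 + sqrt(2)*a^4/4 + 2*a^3/3 + a


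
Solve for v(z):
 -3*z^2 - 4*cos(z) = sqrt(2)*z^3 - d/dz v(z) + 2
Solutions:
 v(z) = C1 + sqrt(2)*z^4/4 + z^3 + 2*z + 4*sin(z)


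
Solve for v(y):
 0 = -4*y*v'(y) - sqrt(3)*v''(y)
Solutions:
 v(y) = C1 + C2*erf(sqrt(2)*3^(3/4)*y/3)


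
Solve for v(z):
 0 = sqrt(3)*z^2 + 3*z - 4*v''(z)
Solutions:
 v(z) = C1 + C2*z + sqrt(3)*z^4/48 + z^3/8


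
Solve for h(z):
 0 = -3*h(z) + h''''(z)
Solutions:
 h(z) = C1*exp(-3^(1/4)*z) + C2*exp(3^(1/4)*z) + C3*sin(3^(1/4)*z) + C4*cos(3^(1/4)*z)


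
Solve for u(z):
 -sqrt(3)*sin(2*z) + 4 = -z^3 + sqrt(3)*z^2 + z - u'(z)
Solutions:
 u(z) = C1 - z^4/4 + sqrt(3)*z^3/3 + z^2/2 - 4*z - sqrt(3)*cos(2*z)/2


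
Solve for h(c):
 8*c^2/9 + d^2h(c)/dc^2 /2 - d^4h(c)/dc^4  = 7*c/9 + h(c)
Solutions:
 h(c) = 8*c^2/9 - 7*c/9 + (C1*sin(c*sin(atan(sqrt(15))/2)) + C2*cos(c*sin(atan(sqrt(15))/2)))*exp(-c*cos(atan(sqrt(15))/2)) + (C3*sin(c*sin(atan(sqrt(15))/2)) + C4*cos(c*sin(atan(sqrt(15))/2)))*exp(c*cos(atan(sqrt(15))/2)) + 8/9


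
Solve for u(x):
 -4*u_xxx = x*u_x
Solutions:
 u(x) = C1 + Integral(C2*airyai(-2^(1/3)*x/2) + C3*airybi(-2^(1/3)*x/2), x)


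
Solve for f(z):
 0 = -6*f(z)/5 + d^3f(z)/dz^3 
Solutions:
 f(z) = C3*exp(5^(2/3)*6^(1/3)*z/5) + (C1*sin(2^(1/3)*3^(5/6)*5^(2/3)*z/10) + C2*cos(2^(1/3)*3^(5/6)*5^(2/3)*z/10))*exp(-5^(2/3)*6^(1/3)*z/10)


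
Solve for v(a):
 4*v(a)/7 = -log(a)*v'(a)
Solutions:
 v(a) = C1*exp(-4*li(a)/7)


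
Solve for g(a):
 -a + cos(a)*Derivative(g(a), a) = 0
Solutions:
 g(a) = C1 + Integral(a/cos(a), a)


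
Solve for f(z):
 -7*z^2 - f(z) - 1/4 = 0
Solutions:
 f(z) = -7*z^2 - 1/4


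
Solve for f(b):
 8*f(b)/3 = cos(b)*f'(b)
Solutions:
 f(b) = C1*(sin(b) + 1)^(4/3)/(sin(b) - 1)^(4/3)


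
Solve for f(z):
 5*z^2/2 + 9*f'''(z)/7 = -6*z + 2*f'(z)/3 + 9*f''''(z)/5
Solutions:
 f(z) = C1 + C2*exp(z*(5*5^(2/3)/(7*sqrt(2051) + 318)^(1/3) + 10 + 5^(1/3)*(7*sqrt(2051) + 318)^(1/3))/42)*sin(sqrt(3)*5^(1/3)*z*(-(7*sqrt(2051) + 318)^(1/3) + 5*5^(1/3)/(7*sqrt(2051) + 318)^(1/3))/42) + C3*exp(z*(5*5^(2/3)/(7*sqrt(2051) + 318)^(1/3) + 10 + 5^(1/3)*(7*sqrt(2051) + 318)^(1/3))/42)*cos(sqrt(3)*5^(1/3)*z*(-(7*sqrt(2051) + 318)^(1/3) + 5*5^(1/3)/(7*sqrt(2051) + 318)^(1/3))/42) + C4*exp(z*(-5^(1/3)*(7*sqrt(2051) + 318)^(1/3) - 5*5^(2/3)/(7*sqrt(2051) + 318)^(1/3) + 5)/21) + 5*z^3/4 + 9*z^2/2 + 405*z/28


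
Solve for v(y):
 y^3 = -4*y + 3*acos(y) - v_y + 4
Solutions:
 v(y) = C1 - y^4/4 - 2*y^2 + 3*y*acos(y) + 4*y - 3*sqrt(1 - y^2)


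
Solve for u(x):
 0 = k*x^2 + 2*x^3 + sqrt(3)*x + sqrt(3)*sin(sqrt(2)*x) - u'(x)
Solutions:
 u(x) = C1 + k*x^3/3 + x^4/2 + sqrt(3)*x^2/2 - sqrt(6)*cos(sqrt(2)*x)/2


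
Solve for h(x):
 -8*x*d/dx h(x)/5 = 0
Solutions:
 h(x) = C1


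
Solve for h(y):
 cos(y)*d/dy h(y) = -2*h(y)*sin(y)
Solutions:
 h(y) = C1*cos(y)^2


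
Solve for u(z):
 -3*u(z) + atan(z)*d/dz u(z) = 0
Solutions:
 u(z) = C1*exp(3*Integral(1/atan(z), z))


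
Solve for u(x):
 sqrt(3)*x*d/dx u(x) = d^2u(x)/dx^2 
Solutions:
 u(x) = C1 + C2*erfi(sqrt(2)*3^(1/4)*x/2)


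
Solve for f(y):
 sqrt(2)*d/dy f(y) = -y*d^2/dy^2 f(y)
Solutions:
 f(y) = C1 + C2*y^(1 - sqrt(2))


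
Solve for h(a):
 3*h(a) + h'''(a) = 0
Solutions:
 h(a) = C3*exp(-3^(1/3)*a) + (C1*sin(3^(5/6)*a/2) + C2*cos(3^(5/6)*a/2))*exp(3^(1/3)*a/2)


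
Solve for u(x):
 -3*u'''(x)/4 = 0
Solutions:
 u(x) = C1 + C2*x + C3*x^2


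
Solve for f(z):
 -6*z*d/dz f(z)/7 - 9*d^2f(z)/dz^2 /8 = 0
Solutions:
 f(z) = C1 + C2*erf(2*sqrt(42)*z/21)


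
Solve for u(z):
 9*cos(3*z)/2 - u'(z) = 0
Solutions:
 u(z) = C1 + 3*sin(3*z)/2


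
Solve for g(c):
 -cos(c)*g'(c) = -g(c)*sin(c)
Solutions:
 g(c) = C1/cos(c)


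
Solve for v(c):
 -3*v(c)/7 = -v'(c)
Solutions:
 v(c) = C1*exp(3*c/7)


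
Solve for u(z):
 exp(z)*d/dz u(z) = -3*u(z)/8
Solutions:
 u(z) = C1*exp(3*exp(-z)/8)


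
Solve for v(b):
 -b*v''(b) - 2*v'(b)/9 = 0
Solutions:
 v(b) = C1 + C2*b^(7/9)


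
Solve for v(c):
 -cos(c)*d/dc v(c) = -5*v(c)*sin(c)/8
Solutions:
 v(c) = C1/cos(c)^(5/8)


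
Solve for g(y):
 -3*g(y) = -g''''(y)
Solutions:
 g(y) = C1*exp(-3^(1/4)*y) + C2*exp(3^(1/4)*y) + C3*sin(3^(1/4)*y) + C4*cos(3^(1/4)*y)


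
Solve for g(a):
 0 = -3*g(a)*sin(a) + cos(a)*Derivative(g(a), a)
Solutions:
 g(a) = C1/cos(a)^3


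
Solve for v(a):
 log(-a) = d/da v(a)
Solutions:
 v(a) = C1 + a*log(-a) - a


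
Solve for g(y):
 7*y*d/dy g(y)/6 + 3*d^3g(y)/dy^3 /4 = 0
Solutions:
 g(y) = C1 + Integral(C2*airyai(-42^(1/3)*y/3) + C3*airybi(-42^(1/3)*y/3), y)


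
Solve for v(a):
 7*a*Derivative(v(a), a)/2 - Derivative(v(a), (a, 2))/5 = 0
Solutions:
 v(a) = C1 + C2*erfi(sqrt(35)*a/2)


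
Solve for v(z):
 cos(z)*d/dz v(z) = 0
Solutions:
 v(z) = C1


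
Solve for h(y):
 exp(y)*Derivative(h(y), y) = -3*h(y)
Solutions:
 h(y) = C1*exp(3*exp(-y))


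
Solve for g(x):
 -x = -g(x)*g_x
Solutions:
 g(x) = -sqrt(C1 + x^2)
 g(x) = sqrt(C1 + x^2)


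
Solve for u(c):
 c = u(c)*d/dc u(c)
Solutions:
 u(c) = -sqrt(C1 + c^2)
 u(c) = sqrt(C1 + c^2)


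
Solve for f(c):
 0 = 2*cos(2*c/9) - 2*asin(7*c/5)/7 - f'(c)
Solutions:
 f(c) = C1 - 2*c*asin(7*c/5)/7 - 2*sqrt(25 - 49*c^2)/49 + 9*sin(2*c/9)


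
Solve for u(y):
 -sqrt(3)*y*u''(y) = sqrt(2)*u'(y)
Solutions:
 u(y) = C1 + C2*y^(1 - sqrt(6)/3)


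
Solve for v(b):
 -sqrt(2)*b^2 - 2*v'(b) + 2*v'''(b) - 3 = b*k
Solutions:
 v(b) = C1 + C2*exp(-b) + C3*exp(b) - sqrt(2)*b^3/6 - b^2*k/4 - 3*b/2 - sqrt(2)*b


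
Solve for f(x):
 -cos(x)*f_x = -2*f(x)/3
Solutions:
 f(x) = C1*(sin(x) + 1)^(1/3)/(sin(x) - 1)^(1/3)


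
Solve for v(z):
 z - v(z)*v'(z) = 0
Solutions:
 v(z) = -sqrt(C1 + z^2)
 v(z) = sqrt(C1 + z^2)


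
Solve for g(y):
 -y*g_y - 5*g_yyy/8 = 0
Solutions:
 g(y) = C1 + Integral(C2*airyai(-2*5^(2/3)*y/5) + C3*airybi(-2*5^(2/3)*y/5), y)


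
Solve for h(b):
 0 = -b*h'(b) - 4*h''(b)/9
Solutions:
 h(b) = C1 + C2*erf(3*sqrt(2)*b/4)


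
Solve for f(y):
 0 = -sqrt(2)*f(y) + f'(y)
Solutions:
 f(y) = C1*exp(sqrt(2)*y)


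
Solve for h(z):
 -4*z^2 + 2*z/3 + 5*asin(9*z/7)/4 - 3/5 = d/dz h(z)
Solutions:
 h(z) = C1 - 4*z^3/3 + z^2/3 + 5*z*asin(9*z/7)/4 - 3*z/5 + 5*sqrt(49 - 81*z^2)/36


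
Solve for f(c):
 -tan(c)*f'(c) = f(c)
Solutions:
 f(c) = C1/sin(c)


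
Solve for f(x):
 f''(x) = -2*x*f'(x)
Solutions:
 f(x) = C1 + C2*erf(x)


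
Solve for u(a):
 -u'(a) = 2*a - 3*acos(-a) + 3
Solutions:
 u(a) = C1 - a^2 + 3*a*acos(-a) - 3*a + 3*sqrt(1 - a^2)


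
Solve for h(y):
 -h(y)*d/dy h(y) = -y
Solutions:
 h(y) = -sqrt(C1 + y^2)
 h(y) = sqrt(C1 + y^2)


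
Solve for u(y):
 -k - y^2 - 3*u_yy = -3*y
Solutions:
 u(y) = C1 + C2*y - k*y^2/6 - y^4/36 + y^3/6


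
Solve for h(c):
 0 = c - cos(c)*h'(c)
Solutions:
 h(c) = C1 + Integral(c/cos(c), c)


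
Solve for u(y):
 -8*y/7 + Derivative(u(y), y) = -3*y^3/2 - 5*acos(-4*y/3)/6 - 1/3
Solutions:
 u(y) = C1 - 3*y^4/8 + 4*y^2/7 - 5*y*acos(-4*y/3)/6 - y/3 - 5*sqrt(9 - 16*y^2)/24


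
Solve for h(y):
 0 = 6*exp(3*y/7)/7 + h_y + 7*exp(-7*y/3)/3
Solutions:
 h(y) = C1 - 2*exp(3*y/7) + exp(-7*y/3)


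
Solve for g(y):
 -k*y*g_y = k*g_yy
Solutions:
 g(y) = C1 + C2*erf(sqrt(2)*y/2)


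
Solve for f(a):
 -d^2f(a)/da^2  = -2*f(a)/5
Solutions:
 f(a) = C1*exp(-sqrt(10)*a/5) + C2*exp(sqrt(10)*a/5)


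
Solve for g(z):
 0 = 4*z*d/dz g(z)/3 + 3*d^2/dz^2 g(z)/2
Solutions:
 g(z) = C1 + C2*erf(2*z/3)


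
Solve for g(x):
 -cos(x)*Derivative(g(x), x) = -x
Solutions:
 g(x) = C1 + Integral(x/cos(x), x)


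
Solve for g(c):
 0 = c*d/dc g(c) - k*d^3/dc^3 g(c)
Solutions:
 g(c) = C1 + Integral(C2*airyai(c*(1/k)^(1/3)) + C3*airybi(c*(1/k)^(1/3)), c)


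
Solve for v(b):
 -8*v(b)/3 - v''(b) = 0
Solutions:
 v(b) = C1*sin(2*sqrt(6)*b/3) + C2*cos(2*sqrt(6)*b/3)


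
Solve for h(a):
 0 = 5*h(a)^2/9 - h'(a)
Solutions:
 h(a) = -9/(C1 + 5*a)


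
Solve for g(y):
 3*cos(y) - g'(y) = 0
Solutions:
 g(y) = C1 + 3*sin(y)


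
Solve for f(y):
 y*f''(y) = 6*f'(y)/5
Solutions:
 f(y) = C1 + C2*y^(11/5)


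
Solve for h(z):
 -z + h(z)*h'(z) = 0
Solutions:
 h(z) = -sqrt(C1 + z^2)
 h(z) = sqrt(C1 + z^2)


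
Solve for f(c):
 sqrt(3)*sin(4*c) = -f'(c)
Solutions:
 f(c) = C1 + sqrt(3)*cos(4*c)/4


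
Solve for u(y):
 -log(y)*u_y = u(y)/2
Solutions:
 u(y) = C1*exp(-li(y)/2)


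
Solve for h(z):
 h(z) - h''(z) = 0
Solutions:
 h(z) = C1*exp(-z) + C2*exp(z)


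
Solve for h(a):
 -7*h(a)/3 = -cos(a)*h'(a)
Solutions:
 h(a) = C1*(sin(a) + 1)^(7/6)/(sin(a) - 1)^(7/6)


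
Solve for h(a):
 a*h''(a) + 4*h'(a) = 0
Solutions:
 h(a) = C1 + C2/a^3


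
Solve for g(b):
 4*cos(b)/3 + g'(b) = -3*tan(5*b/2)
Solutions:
 g(b) = C1 + 6*log(cos(5*b/2))/5 - 4*sin(b)/3


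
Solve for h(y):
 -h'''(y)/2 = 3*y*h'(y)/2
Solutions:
 h(y) = C1 + Integral(C2*airyai(-3^(1/3)*y) + C3*airybi(-3^(1/3)*y), y)


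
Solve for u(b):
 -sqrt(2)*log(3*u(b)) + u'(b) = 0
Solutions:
 -sqrt(2)*Integral(1/(log(_y) + log(3)), (_y, u(b)))/2 = C1 - b


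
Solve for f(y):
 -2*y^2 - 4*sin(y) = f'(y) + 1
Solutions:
 f(y) = C1 - 2*y^3/3 - y + 4*cos(y)


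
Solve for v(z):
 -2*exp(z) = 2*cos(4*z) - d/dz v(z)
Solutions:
 v(z) = C1 + 2*exp(z) + sin(4*z)/2


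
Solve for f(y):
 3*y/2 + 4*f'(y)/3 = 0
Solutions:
 f(y) = C1 - 9*y^2/16


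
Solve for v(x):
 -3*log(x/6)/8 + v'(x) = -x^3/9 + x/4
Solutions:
 v(x) = C1 - x^4/36 + x^2/8 + 3*x*log(x)/8 - 3*x*log(6)/8 - 3*x/8


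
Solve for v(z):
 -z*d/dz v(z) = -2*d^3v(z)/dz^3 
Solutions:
 v(z) = C1 + Integral(C2*airyai(2^(2/3)*z/2) + C3*airybi(2^(2/3)*z/2), z)


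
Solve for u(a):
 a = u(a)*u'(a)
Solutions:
 u(a) = -sqrt(C1 + a^2)
 u(a) = sqrt(C1 + a^2)


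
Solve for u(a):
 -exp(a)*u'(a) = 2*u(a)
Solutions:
 u(a) = C1*exp(2*exp(-a))


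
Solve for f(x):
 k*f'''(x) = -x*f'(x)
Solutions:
 f(x) = C1 + Integral(C2*airyai(x*(-1/k)^(1/3)) + C3*airybi(x*(-1/k)^(1/3)), x)


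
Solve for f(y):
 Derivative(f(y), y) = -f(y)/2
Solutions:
 f(y) = C1*exp(-y/2)


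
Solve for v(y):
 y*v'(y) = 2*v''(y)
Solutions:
 v(y) = C1 + C2*erfi(y/2)


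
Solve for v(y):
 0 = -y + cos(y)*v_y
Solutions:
 v(y) = C1 + Integral(y/cos(y), y)


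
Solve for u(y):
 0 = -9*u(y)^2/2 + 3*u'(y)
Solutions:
 u(y) = -2/(C1 + 3*y)


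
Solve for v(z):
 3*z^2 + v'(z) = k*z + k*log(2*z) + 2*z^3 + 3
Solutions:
 v(z) = C1 + k*z^2/2 + k*z*log(z) - k*z + k*z*log(2) + z^4/2 - z^3 + 3*z


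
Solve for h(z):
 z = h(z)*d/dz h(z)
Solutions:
 h(z) = -sqrt(C1 + z^2)
 h(z) = sqrt(C1 + z^2)


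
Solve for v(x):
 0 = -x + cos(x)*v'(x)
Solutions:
 v(x) = C1 + Integral(x/cos(x), x)


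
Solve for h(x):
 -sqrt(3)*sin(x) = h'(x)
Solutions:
 h(x) = C1 + sqrt(3)*cos(x)


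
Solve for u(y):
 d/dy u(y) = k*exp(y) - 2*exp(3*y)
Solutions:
 u(y) = C1 + k*exp(y) - 2*exp(3*y)/3


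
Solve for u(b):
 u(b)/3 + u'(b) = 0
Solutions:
 u(b) = C1*exp(-b/3)


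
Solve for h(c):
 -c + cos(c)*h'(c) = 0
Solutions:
 h(c) = C1 + Integral(c/cos(c), c)


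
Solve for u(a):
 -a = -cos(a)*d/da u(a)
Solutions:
 u(a) = C1 + Integral(a/cos(a), a)


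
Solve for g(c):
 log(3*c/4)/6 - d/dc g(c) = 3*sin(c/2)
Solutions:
 g(c) = C1 + c*log(c)/6 - c*log(2)/3 - c/6 + c*log(3)/6 + 6*cos(c/2)


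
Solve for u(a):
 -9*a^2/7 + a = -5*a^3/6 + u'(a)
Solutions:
 u(a) = C1 + 5*a^4/24 - 3*a^3/7 + a^2/2


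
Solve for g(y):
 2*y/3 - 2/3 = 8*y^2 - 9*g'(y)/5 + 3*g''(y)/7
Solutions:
 g(y) = C1 + C2*exp(21*y/5) + 40*y^3/27 + 55*y^2/63 + 1040*y/1323


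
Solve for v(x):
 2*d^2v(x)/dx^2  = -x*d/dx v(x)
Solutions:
 v(x) = C1 + C2*erf(x/2)


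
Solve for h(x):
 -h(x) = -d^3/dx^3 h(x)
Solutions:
 h(x) = C3*exp(x) + (C1*sin(sqrt(3)*x/2) + C2*cos(sqrt(3)*x/2))*exp(-x/2)


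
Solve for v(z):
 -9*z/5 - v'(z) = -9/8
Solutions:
 v(z) = C1 - 9*z^2/10 + 9*z/8


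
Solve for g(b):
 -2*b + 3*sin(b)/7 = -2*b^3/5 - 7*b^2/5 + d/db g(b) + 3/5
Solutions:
 g(b) = C1 + b^4/10 + 7*b^3/15 - b^2 - 3*b/5 - 3*cos(b)/7


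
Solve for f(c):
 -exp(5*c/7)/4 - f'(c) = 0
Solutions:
 f(c) = C1 - 7*exp(5*c/7)/20


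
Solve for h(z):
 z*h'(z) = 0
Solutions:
 h(z) = C1


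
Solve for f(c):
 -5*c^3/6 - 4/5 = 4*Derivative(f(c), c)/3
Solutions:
 f(c) = C1 - 5*c^4/32 - 3*c/5


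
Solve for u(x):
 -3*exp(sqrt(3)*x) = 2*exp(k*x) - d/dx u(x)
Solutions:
 u(x) = C1 + sqrt(3)*exp(sqrt(3)*x) + 2*exp(k*x)/k


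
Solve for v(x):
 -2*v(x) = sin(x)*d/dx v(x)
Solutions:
 v(x) = C1*(cos(x) + 1)/(cos(x) - 1)


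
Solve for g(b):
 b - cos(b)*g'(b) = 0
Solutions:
 g(b) = C1 + Integral(b/cos(b), b)


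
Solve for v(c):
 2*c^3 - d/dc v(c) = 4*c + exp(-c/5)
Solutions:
 v(c) = C1 + c^4/2 - 2*c^2 + 5*exp(-c/5)


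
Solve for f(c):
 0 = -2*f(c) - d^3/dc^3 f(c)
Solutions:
 f(c) = C3*exp(-2^(1/3)*c) + (C1*sin(2^(1/3)*sqrt(3)*c/2) + C2*cos(2^(1/3)*sqrt(3)*c/2))*exp(2^(1/3)*c/2)


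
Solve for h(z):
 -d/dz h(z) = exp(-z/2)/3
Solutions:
 h(z) = C1 + 2*exp(-z/2)/3


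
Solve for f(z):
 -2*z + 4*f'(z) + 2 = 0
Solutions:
 f(z) = C1 + z^2/4 - z/2


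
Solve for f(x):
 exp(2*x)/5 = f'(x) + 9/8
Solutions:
 f(x) = C1 - 9*x/8 + exp(2*x)/10


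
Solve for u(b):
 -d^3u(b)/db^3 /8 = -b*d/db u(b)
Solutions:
 u(b) = C1 + Integral(C2*airyai(2*b) + C3*airybi(2*b), b)


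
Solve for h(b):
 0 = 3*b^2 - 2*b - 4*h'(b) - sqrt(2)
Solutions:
 h(b) = C1 + b^3/4 - b^2/4 - sqrt(2)*b/4


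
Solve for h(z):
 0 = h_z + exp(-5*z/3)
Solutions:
 h(z) = C1 + 3*exp(-5*z/3)/5


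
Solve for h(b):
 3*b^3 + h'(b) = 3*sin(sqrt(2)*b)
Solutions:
 h(b) = C1 - 3*b^4/4 - 3*sqrt(2)*cos(sqrt(2)*b)/2
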